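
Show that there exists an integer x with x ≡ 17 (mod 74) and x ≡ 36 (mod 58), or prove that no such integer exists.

Reduce both congruences modulo 2, which divides 74 and 58: they say x ≡ 17 (mod 2) and x ≡ 36 (mod 2).
But 17 mod 2 = 1 while 36 mod 2 = 0, a contradiction.
Therefore no such x exists.

No such integer exists.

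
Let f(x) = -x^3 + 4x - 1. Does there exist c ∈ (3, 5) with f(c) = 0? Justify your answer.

No such root exists.

The endpoint values f(3) = -16 and f(5) = -106 are both negative. Claim: f(x) < 0 for every x in (3, 5).
Substitute x = 3 + u, where 0 < u < 2 on the interval. Expanding, f(3 + u) = -u^3 - 9u^2 - 23u - 16.
The nonzero coefficients here are all negative, so for u > 0 every term is negative (or zero), and the constant term -16 is strictly negative.
So f is strictly negative on (3, 5); no root exists in the interval.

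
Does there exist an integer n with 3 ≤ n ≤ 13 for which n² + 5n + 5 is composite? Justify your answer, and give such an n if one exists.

n = 12

At n = 12: 12² + 5·12 + 5 = 209 = 11·19, which is composite.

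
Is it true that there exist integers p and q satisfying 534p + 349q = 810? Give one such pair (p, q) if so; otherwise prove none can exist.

Since gcd(534, 349) = 1, every integer is an integer combination of 534 and 349.
Dividing repeatedly: 534 = 1·349 + 185, 349 = 1·185 + 164, 185 = 1·164 + 21, 164 = 7·21 + 17, 21 = 1·17 + 4, 17 = 4·4 + 1, 4 = 4·1 + 0.
Unwinding: 1 = 17 − 4·4 = 17 − 4·(21 − 1·17) = −4·21 + 5·17 = −4·21 + 5·(164 − 7·21) = 5·164 − 39·21 = 5·164 − 39·(185 − 1·164) = −39·185 + 44·164 = −39·185 + 44·(349 − 1·185) = 44·349 − 83·185 = 44·349 − 83·(534 − 1·349) = −83·534 + 127·349, i.e. 534·(-83) + 349·127 = 1.
Times 810: 534·(-67230) + 349·102870 = 810, so (-67230, 102870) solves it.
Shifting by a multiple of (349, −534) keeps it a solution: p = -67230 + 193·349 = 127, q = 102870 − 193·534 = -192.
Check: 534·127 + 349·(-192) = 67818 − 67008 = 810. ✓

p = 127, q = -192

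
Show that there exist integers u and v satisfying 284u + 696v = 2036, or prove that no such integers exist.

Every value of 284u + 696v is a multiple of gcd(284, 696) = 4; since 4 ∣ 2036, solutions exist.
Dividing through by 4 reduces the equation to 71u + 174v = 509.
Euclidean algorithm: 174 = 2·71 + 32, 71 = 2·32 + 7, 32 = 4·7 + 4, 7 = 1·4 + 3, 4 = 1·3 + 1, 3 = 3·1 + 0.
Back-substituting, 1 = 4 − 1·3 = 4 − (7 − 1·4) = −7 + 2·4 = −7 + 2·(32 − 4·7) = 2·32 − 9·7 = 2·32 − 9·(71 − 2·32) = −9·71 + 20·32 = −9·71 + 20·(174 − 2·71) = 20·174 − 49·71; that is, 71·(-49) + 174·20 = 1.
Scaling by 509 gives the particular solution (u, v) = (-24941, 10180).
The general solution is u = -24941 + 174k, v = 10180 − 71k; taking k = 144 gives the smaller pair u = 115, v = -44.
Check: 284·115 + 696·(-44) = 32660 − 30624 = 2036. ✓

u = 115, v = -44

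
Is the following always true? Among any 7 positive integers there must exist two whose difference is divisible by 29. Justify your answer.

No, the set {79, 80, 81, 82, 83, 84, 85} is a counterexample.

Try 7 consecutive integers, 79, 80, …, 85. Their remainders mod 29 are 21, 22, 23, 24, 25, 26, 27 — pairwise different, as any 7 ≤ 29 consecutive integers have distinct residues.
No two share a residue, so no pair has difference divisible by 29; the claim fails for this set.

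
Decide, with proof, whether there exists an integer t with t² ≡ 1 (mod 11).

Take t = 10. Then 10² = 100 = 9·11 + 1, so 10² ≡ 1 (mod 11).

t = 10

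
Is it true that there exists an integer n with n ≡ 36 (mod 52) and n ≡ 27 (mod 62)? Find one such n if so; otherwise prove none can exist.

No such integer exists.

gcd(52, 62) = 2. If n ≡ 36 (mod 52) and n ≡ 27 (mod 62), then n ≡ 36 (mod 2) and n ≡ 27 (mod 2).
But 36 mod 2 = 0 while 27 mod 2 = 1, a contradiction.
So no integer satisfies both congruences.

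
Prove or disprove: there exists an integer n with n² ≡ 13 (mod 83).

No such integer exists.

Apply Euler's criterion with the prime 83: 13 is a quadratic residue iff 13^41 ≡ 1 (mod 83), and a non-residue iff it is ≡ −1.
Squaring successively (mod 83): 13^2 = 169 ≡ 3; 13^4 ≡ 3² = 9 ≡ 9; 13^8 ≡ 9² = 81 ≡ 81; 13^16 ≡ 81² = 6561 ≡ 4; 13^32 ≡ 4² = 16 ≡ 16.
Since 41 = 32 + 8 + 1, 13^41 ≡ 16 · 81 · 13; multiplying out mod 83: 16·81 = 1296 ≡ 51, then 51·13 = 663 ≡ 82. Thus 13^41 ≡ 82 ≡ −1 (mod 83).
The value −1 means 13 is a non-residue modulo 83, so n² ≡ 13 (mod 83) is impossible.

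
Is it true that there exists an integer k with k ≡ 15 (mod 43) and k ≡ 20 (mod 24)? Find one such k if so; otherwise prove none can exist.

The moduli 43 and 24 are coprime, so by the Chinese Remainder Theorem a unique solution modulo 1032 exists.
Any solution of the first congruence is k = 15 + 43t; substituting into the second, 43t ≡ 20 − 15 ≡ 5 (mod 24).
43 ≡ 19 (mod 24), so this reads 19t ≡ 5 (mod 24). Invert 19 mod 24 by the Euclidean algorithm: 24 = 1·19 + 5, 19 = 3·5 + 4, 5 = 1·4 + 1, 4 = 4·1 + 0; back-substituting, 1 = 5 − 1·4 = 5 − (19 − 3·5) = −19 + 4·5 = −19 + 4·(24 − 1·19) = 4·24 − 5·19. Hence 19·(-5) ≡ 1, so 19⁻¹ ≡ -5 ≡ 19 (mod 24).
Multiplying by 19: t ≡ 19·5 = 95 ≡ 23 (mod 24).
With t = 23: k = 15 + 43·23 = 1004.
Indeed 1004 ≡ 15 (mod 43) and 1004 ≡ 20 (mod 24).

k = 1004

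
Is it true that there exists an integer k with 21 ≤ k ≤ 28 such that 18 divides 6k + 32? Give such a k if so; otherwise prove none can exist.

No, no such integer k in that range exists.

For k = 21, 22, …, 28 the values of 6k + 32 modulo 18 are 14, 2, 8, 14, 2, 8, 14, 2 respectively.
Since 0 is absent from this list, 18 ∤ 6k + 32 for every k with 21 ≤ k ≤ 28.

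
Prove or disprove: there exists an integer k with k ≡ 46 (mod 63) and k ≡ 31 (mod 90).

Both moduli are multiples of 9 = gcd(63, 90), so any solution would satisfy k ≡ 46 and k ≡ 31 modulo 9 simultaneously.
However 46 ≡ 1 and 31 ≡ 4 (mod 9), and 1 ≠ 4.
Therefore no such k exists.

There is no such integer.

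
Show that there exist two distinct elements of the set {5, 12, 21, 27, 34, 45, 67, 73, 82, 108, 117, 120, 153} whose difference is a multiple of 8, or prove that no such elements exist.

Both 5 and 21 leave remainder 5 on division by 8; their difference 16 = 2·8 is a multiple of 8.

Yes: 5 and 21.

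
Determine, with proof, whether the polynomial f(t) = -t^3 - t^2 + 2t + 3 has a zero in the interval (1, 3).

Such a root exists.

f(1) = 3 and f(3) = -27, which have opposite signs.
As a polynomial, f is continuous on every closed interval.
By the Intermediate Value Theorem, f takes the value 0 somewhere in the open interval.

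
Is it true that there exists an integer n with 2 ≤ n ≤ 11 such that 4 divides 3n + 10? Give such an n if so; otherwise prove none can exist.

n = 2

Try n = 2: 3·2 + 10 = 16 = 4·4, which is divisible by 4.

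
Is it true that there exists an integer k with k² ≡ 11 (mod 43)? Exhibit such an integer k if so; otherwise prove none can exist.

k = 21

Take k = 21. Then 21² = 441 = 10·43 + 11, so 21² ≡ 11 (mod 43).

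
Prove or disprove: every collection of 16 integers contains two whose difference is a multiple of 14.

Each integer lies in one of the 14 residue classes modulo 14.
Since 16 > 14, two of the 16 integers must share a residue class by the pigeonhole principle; call them a and b.
Equal remainders mean a − b ≡ 0 (mod 14), so 14 divides their difference.

Yes, this is always true.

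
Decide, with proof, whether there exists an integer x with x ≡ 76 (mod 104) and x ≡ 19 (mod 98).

gcd(104, 98) = 2. If x ≡ 76 (mod 104) and x ≡ 19 (mod 98), then x ≡ 76 (mod 2) and x ≡ 19 (mod 2).
However 76 ≡ 0 and 19 ≡ 1 (mod 2), and 0 ≠ 1.
Therefore no such x exists.

No such integer exists.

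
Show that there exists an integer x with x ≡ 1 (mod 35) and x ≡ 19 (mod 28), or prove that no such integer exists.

Both moduli are multiples of 7 = gcd(35, 28), so any solution would satisfy x ≡ 1 and x ≡ 19 modulo 7 simultaneously.
But 1 mod 7 = 1 while 19 mod 7 = 5, a contradiction.
Therefore no such x exists.

No, no such integer exists.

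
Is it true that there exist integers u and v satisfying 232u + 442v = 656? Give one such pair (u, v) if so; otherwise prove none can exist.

gcd(232, 442) = 2, and 2 divides 656, so integer solutions exist.
Dividing through by 2 reduces the equation to 116u + 221v = 328.
Run the Euclidean algorithm on 221 and 116: 221 = 1·116 + 105, 116 = 1·105 + 11, 105 = 9·11 + 6, 11 = 1·6 + 5, 6 = 1·5 + 1, 5 = 5·1 + 0.
Back-substituting, 1 = 6 − 1·5 = 6 − (11 − 1·6) = −11 + 2·6 = −11 + 2·(105 − 9·11) = 2·105 − 19·11 = 2·105 − 19·(116 − 1·105) = −19·116 + 21·105 = −19·116 + 21·(221 − 1·116) = 21·221 − 40·116; that is, 116·(-40) + 221·21 = 1.
Scaling by 328 gives the particular solution (u, v) = (-13120, 6888).
Shifting by a multiple of (221, −116) keeps it a solution: u = -13120 + 60·221 = 140, v = 6888 − 60·116 = -72.
Check: 232·140 + 442·(-72) = 32480 − 31824 = 656. ✓

u = 140, v = -72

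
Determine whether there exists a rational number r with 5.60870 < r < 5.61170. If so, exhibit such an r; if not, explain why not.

Scale by 18: the interval becomes (100.95660, 101.01060), which contains the integer 101.
Hence 101/18 is a rational number with 5.60870 < 101/18 < 5.61170.

r = 101/18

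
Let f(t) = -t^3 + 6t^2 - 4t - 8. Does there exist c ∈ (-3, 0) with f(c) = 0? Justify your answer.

f(-3) = 85 and f(0) = -8, which have opposite signs.
Since f is a polynomial it is continuous on [-3, 0].
By the Intermediate Value Theorem f must vanish at some point of (-3, 0).

Yes, such a c exists.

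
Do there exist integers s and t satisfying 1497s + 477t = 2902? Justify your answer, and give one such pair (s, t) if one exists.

No such integers exist.

gcd(1497, 477) = 3, so every integer of the form 1497s + 477t is a multiple of 3.
However 2902 leaves remainder 1 on division by 3.
Therefore 1497s + 477t = 2902 has no solution in integers.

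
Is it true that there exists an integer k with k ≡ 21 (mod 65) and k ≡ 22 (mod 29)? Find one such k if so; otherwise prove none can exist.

The moduli 65 and 29 are coprime, so by the Chinese Remainder Theorem a unique solution modulo 1885 exists.
Any solution of the first congruence is k = 21 + 65t; substituting into the second, 65t ≡ 22 − 21 ≡ 1 (mod 29).
65 ≡ 7 (mod 29), so this reads 7t ≡ 1 (mod 29). Note 7·25 = 175 ≡ 1 (mod 29) (as 175 − 1 = 6·29), so 7⁻¹ ≡ 25.
Multiplying by 25: t ≡ 25·1 = 25 (mod 29).
With t = 25: k = 21 + 65·25 = 1646.
Check: 1646 mod 65 = 21, 1646 mod 29 = 22. ✓

k = 1646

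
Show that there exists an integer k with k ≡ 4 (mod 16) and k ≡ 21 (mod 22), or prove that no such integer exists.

Both moduli are multiples of 2 = gcd(16, 22), so any solution would satisfy k ≡ 4 and k ≡ 21 modulo 2 simultaneously.
These are incompatible: 4 − 21 = -17 is not divisible by 2.
Hence the system has no solution.

No, no such integer exists.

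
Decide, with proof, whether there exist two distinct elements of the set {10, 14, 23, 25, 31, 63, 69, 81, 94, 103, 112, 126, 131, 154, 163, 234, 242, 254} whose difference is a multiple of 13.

10 mod 13 = 10 and 23 mod 13 = 10, so 23 − 10 = 13 = 1·13.

Yes: 10 and 23.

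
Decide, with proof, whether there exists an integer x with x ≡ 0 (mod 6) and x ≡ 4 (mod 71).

The moduli 6 and 71 are coprime, so by the Chinese Remainder Theorem a unique solution modulo 426 exists.
Any solution of the first congruence is x = 0 + 6t; substituting into the second, 6t ≡ 4 − 0 ≡ 4 (mod 71).
Since 6·12 = 72 = 1·71 + 1, the inverse of 6 mod 71 is 12.
Therefore t ≡ 12·4 = 48 (mod 71).
With t = 48: x = 0 + 6·48 = 288.
Check: 288 mod 6 = 0, 288 mod 71 = 4. ✓

x = 288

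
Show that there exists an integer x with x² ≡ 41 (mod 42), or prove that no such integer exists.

There is no such integer.

Work modulo the divisor 3 of 42. If x² ≡ 41 (mod 42) then x² ≡ 2 (mod 3).
Computing x² mod 3 for x = 0, 1, …, 1 (enough, by the symmetry x ↦ 3 − x) gives 0, 1.
So the quadratic residues mod 3 are {0, 1}, and 2 is not among them.
Hence no integer x has x² ≡ 41 (mod 42).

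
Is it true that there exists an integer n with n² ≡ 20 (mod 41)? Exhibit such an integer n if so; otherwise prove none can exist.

n = 26

n = 26 works: 26² = 676, and 676 − 20 = 656 = 16·41.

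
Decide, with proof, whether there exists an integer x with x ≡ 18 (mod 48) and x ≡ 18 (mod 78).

The moduli are not coprime: gcd(48, 78) = 6. Compatibility requires 6 ∣ (18 − 18) = 0, which holds, so solutions exist.
The smallest candidate x = 18 works directly: 18 ≡ 18 (mod 78).
Check: 18 mod 48 = 18, 18 mod 78 = 18. ✓

x = 18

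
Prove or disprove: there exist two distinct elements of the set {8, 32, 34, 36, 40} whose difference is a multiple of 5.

Reduce each element modulo 5: 8↦3, 32↦2, 34↦4, 36↦1, 40↦0.
No residue repeats among the 5 elements, so no pair has difference ≡ 0 (mod 5).

There is no such pair.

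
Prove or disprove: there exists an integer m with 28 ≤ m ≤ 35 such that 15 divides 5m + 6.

There is no such integer m in that range.

For m = 28, 29, …, 35 the values of 5m + 6 modulo 15 are 11, 1, 6, 11, 1, 6, 11, 1 respectively.
The residue 0 does not occur, so no m in [28, 35] makes 5m + 6 a multiple of 15.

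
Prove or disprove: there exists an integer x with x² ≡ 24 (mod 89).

Apply Euler's criterion with the prime 89: 24 is a quadratic residue iff 24^44 ≡ 1 (mod 89), and a non-residue iff it is ≡ −1.
Squaring successively (mod 89): 24^2 = 576 ≡ 42; 24^4 ≡ 42² = 1764 ≡ 73; 24^8 ≡ 73² = 5329 ≡ 78; 24^16 ≡ 78² = 6084 ≡ 32; 24^32 ≡ 32² = 1024 ≡ 45.
Since 44 = 32 + 8 + 4, 24^44 ≡ 45 · 78 · 73; multiplying out mod 89: 45·78 = 3510 ≡ 39, then 39·73 = 2847 ≡ 88. Thus 24^44 ≡ 88 ≡ −1 (mod 89).
By Euler's criterion 24 is a quadratic non-residue mod 89: no x satisfies x² ≡ 24 (mod 89).

No such integer exists.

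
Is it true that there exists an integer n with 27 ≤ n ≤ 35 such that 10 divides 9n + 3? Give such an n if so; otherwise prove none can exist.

For n = 27, 28, …, 32 the values 246, 255, 264, 273, 282, 291 are not multiples of 10. Try n = 33: 9·33 + 3 = 300 = 30·10, which is divisible by 10.

n = 33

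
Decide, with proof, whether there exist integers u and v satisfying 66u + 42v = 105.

There are no such integers.

Both 66 and 42 are divisible by gcd(66, 42) = 6, hence so is any combination 66u + 42v.
However 105 leaves remainder 3 on division by 6.
So the equation is unsolvable over ℤ.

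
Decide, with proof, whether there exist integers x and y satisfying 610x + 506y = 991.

No, no such integers exist.

gcd(610, 506) = 2, so every integer of the form 610x + 506y is a multiple of 2.
However 991 leaves remainder 1 on division by 2.
Therefore 610x + 506y = 991 has no solution in integers.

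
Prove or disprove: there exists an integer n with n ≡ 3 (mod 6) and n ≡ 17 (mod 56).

The moduli are not coprime: gcd(6, 56) = 2. Compatibility requires 2 ∣ (17 − 3) = 14, which holds, so solutions exist.
Write n = 3 + 6t. Then 6t ≡ 17 − 3 ≡ 14 (mod 56); dividing through by 2 gives 3t ≡ 7 (mod 28).
Since 3·19 = 57 = 2·28 + 1, the inverse of 3 mod 28 is 19.
Therefore t ≡ 19·7 = 133 ≡ 21 (mod 28).
Then n = 3 + 6·21 = 129.
Indeed 129 ≡ 3 (mod 6) and 129 ≡ 17 (mod 56).

n = 129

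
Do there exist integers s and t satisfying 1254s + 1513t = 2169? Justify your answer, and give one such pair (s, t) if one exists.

1254 and 1513 are coprime, so 1254s + 1513t ranges over all of ℤ.
Run the Euclidean algorithm on 1513 and 1254: 1513 = 1·1254 + 259, 1254 = 4·259 + 218, 259 = 1·218 + 41, 218 = 5·41 + 13, 41 = 3·13 + 2, 13 = 6·2 + 1, 2 = 2·1 + 0.
Back-substituting, 1 = 13 − 6·2 = 13 − 6·(41 − 3·13) = −6·41 + 19·13 = −6·41 + 19·(218 − 5·41) = 19·218 − 101·41 = 19·218 − 101·(259 − 1·218) = −101·259 + 120·218 = −101·259 + 120·(1254 − 4·259) = 120·1254 − 581·259 = 120·1254 − 581·(1513 − 1·1254) = −581·1513 + 701·1254; that is, 1254·701 + 1513·(-581) = 1.
Times 2169: 1254·1520469 + 1513·(-1260189) = 2169, so (1520469, -1260189) solves it.
Shifting by a multiple of (1513, −1254) keeps it a solution: s = 1520469 − 1004·1513 = 1417, t = -1260189 + 1004·1254 = -1173.
Check: 1254·1417 + 1513·(-1173) = 1776918 − 1774749 = 2169. ✓

s = 1417, t = -1173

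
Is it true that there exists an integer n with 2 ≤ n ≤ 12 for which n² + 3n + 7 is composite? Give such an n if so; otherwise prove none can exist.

At n = 3: 3² + 3·3 + 7 = 25 = 5·5, which is composite.

n = 3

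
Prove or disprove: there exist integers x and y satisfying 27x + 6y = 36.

x = 0, y = 6

gcd(27, 6) = 3, and 3 divides 36, so integer solutions exist.
Dividing through by 3 reduces the equation to 9x + 2y = 12.
Run the Euclidean algorithm on 9 and 2: 9 = 4·2 + 1, 2 = 2·1 + 0.
Back-substituting, 1 = 9 − 4·2; that is, 9·1 + 2·(-4) = 1.
Multiplying through by 12: x = 1·12 = 12, y = (-4)·12 = -48 is a solution.
Shifting by a multiple of (2, −9) keeps it a solution: x = 12 − 6·2 = 0, y = -48 + 6·9 = 6.
Indeed 27·0 + 6·6 = 0 + 36 = 36.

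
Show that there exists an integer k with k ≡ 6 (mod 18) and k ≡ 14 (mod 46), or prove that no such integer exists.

k = 60

The moduli are not coprime: gcd(18, 46) = 2. Compatibility requires 2 ∣ (14 − 6) = 8, which holds, so solutions exist.
The integers ≡ 6 (mod 18) are 6, 24, 42, 60, …; their remainders mod 46 are 6, 24, 42, 14, so k = 60 is the first that is ≡ 14 (mod 46).
Verify: 60 = 3·18 + 6 and 60 = 1·46 + 14. ✓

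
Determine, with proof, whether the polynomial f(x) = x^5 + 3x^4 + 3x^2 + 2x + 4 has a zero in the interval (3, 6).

f has no root in that interval.

f(3) = 523 and f(6) = 11788, both positive, so a sign-change argument is unavailable; we show f keeps this sign on the whole interval.
Substitute x = 3 + u, where 0 < u < 3 on the interval. Expanding, f(3 + u) = u^5 + 18u^4 + 126u^3 + 435u^2 + 749u + 523.
All 6 nonzero coefficients of this polynomial in u are positive; hence for u > 0 the value is a sum of positive terms (the constant 523 among them).
So f is strictly positive on (3, 6); no root exists in the interval.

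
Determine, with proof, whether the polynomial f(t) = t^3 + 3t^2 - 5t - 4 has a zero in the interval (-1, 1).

f(-1) = 3 and f(1) = -5, which have opposite signs.
f is continuous everywhere (it is a polynomial), in particular on [-1, 1].
By the Intermediate Value Theorem f must vanish at some point of (-1, 1).

Such a root exists.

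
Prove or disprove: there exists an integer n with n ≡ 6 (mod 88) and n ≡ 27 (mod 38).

There is no such integer.

Reduce both congruences modulo 2, which divides 88 and 38: they say n ≡ 6 (mod 2) and n ≡ 27 (mod 2).
However 6 ≡ 0 and 27 ≡ 1 (mod 2), and 0 ≠ 1.
Therefore no such n exists.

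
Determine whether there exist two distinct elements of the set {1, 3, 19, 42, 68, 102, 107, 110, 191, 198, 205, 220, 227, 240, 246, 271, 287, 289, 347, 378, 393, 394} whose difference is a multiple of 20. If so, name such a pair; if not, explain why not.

Both 42 and 102 leave remainder 2 on division by 20; their difference 60 = 3·20 is a multiple of 20.

42 and 102 are such a pair.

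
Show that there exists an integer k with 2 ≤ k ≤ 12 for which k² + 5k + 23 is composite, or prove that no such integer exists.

The values for k = 2, 3, …, 12 are 37, 47, 59, 73, 89, 107, 127, 149, 173, 199, 227, and each of these is prime.
So no value in the range makes the expression composite.

No, no such integer k in that range exists.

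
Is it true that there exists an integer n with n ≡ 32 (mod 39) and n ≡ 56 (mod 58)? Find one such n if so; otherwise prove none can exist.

n = 578

Since 39 and 58 share no common factor, CRT says the pair of congruences has a solution (unique mod 2262).
Write n = 32 + 39t and require 32 + 39t ≡ 56 (mod 58), i.e. 39t ≡ 24 (mod 58).
To invert 39 modulo 58: 58 = 1·39 + 19, 39 = 2·19 + 1, 19 = 19·1 + 0, and unwinding, 1 = 39 − 2·19 = 39 − 2·(58 − 1·39) = −2·58 + 3·39. Thus 39⁻¹ ≡ 3 (mod 58).
Multiplying by 3: t ≡ 3·24 = 72 ≡ 14 (mod 58).
Taking t = 14 gives n = 32 + 39·14 = 578.
Check: 578 mod 39 = 32, 578 mod 58 = 56. ✓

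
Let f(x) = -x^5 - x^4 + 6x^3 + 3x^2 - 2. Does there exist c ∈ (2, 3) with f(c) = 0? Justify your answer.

Yes, f has a root in the interval.

f(2) = 10 and f(3) = -137, which have opposite signs.
As a polynomial, f is continuous on every closed interval.
By the Intermediate Value Theorem f must vanish at some point of (2, 3).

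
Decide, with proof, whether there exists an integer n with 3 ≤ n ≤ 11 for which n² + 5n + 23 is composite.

The values for n = 3, 4, …, 11 are 47, 59, 73, 89, 107, 127, 149, 173, 199, and each of these is prime.
So no value in the range makes the expression composite.

There is no such integer n in that range.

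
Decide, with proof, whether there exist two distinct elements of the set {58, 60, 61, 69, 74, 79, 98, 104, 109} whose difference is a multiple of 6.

The pair (61, 79) works.

61 mod 6 = 1 and 79 mod 6 = 1, so 79 − 61 = 18 = 3·6.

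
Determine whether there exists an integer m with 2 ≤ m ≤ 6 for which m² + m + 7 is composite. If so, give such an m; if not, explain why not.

At m = 4: 4² + 4 + 7 = 27 = 3·9, which is composite.

m = 4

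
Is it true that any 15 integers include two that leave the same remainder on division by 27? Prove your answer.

Try 15 consecutive integers, 27, 28, …, 41. Their remainders mod 27 are 0, 1, 2, 3, 4, 5, 6, 7, 8, 9, 10, 11, 12, 13, 14 — pairwise different, as any 15 ≤ 27 consecutive integers have distinct residues.
Hence this collection has no pair with equal remainders mod 27, disproving the claim.

No, the set {27, 28, 29, 30, 31, 32, 33, 34, 35, 36, 37, 38, 39, 40, 41} is a counterexample.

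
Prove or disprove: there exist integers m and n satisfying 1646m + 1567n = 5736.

m = 628, n = -656

Since gcd(1646, 1567) = 1, every integer is an integer combination of 1646 and 1567.
Dividing repeatedly: 1646 = 1·1567 + 79, 1567 = 19·79 + 66, 79 = 1·66 + 13, 66 = 5·13 + 1, 13 = 13·1 + 0.
Back-substituting, 1 = 66 − 5·13 = 66 − 5·(79 − 1·66) = −5·79 + 6·66 = −5·79 + 6·(1567 − 19·79) = 6·1567 − 119·79 = 6·1567 − 119·(1646 − 1·1567) = −119·1646 + 125·1567; that is, 1646·(-119) + 1567·125 = 1.
Multiplying through by 5736: m = (-119)·5736 = -682584, n = 125·5736 = 717000 is a solution.
Adding 436·1567 to m and subtracting 436·1646 from n gives the tidier solution (628, -656).
Check: 1646·628 + 1567·(-656) = 1033688 − 1027952 = 5736. ✓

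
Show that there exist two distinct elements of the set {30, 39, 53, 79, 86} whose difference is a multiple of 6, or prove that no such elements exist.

Two integers differ by a multiple of 6 exactly when they have the same residue mod 6. The residues are 30↦0, 39↦3, 53↦5, 79↦1, 86↦2.
These 5 residues are pairwise different, hence no difference of two elements is divisible by 6.

There is no such pair.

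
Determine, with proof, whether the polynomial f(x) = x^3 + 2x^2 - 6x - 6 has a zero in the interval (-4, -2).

f(-4) = -14 and f(-2) = 6, which have opposite signs.
As a polynomial, f is continuous on every closed interval.
By the Intermediate Value Theorem, f takes the value 0 somewhere in the open interval.

Such a root exists.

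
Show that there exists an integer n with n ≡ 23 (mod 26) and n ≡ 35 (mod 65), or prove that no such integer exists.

gcd(26, 65) = 13. If n ≡ 23 (mod 26) and n ≡ 35 (mod 65), then n ≡ 23 (mod 13) and n ≡ 35 (mod 13).
However 23 ≡ 10 and 35 ≡ 9 (mod 13), and 10 ≠ 9.
Therefore no such n exists.

No, no such integer exists.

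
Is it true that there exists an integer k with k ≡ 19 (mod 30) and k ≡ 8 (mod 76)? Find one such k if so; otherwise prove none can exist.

gcd(30, 76) = 2. If k ≡ 19 (mod 30) and k ≡ 8 (mod 76), then k ≡ 19 (mod 2) and k ≡ 8 (mod 2).
These are incompatible: 19 − 8 = 11 is not divisible by 2.
Therefore no such k exists.

No such integer exists.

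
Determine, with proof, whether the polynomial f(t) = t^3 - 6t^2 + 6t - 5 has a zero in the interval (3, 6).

f(3) = -14 and f(6) = 31, which have opposite signs.
f is continuous everywhere (it is a polynomial), in particular on [3, 6].
By the Intermediate Value Theorem f must vanish at some point of (3, 6).

Such a root exists.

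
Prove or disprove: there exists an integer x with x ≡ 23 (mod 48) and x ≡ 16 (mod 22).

No, no such integer exists.

gcd(48, 22) = 2. If x ≡ 23 (mod 48) and x ≡ 16 (mod 22), then x ≡ 23 (mod 2) and x ≡ 16 (mod 2).
But 23 mod 2 = 1 while 16 mod 2 = 0, a contradiction.
Therefore no such x exists.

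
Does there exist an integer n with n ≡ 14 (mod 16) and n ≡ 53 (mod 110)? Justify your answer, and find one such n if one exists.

Reduce both congruences modulo 2, which divides 16 and 110: they say n ≡ 14 (mod 2) and n ≡ 53 (mod 2).
However 14 ≡ 0 and 53 ≡ 1 (mod 2), and 0 ≠ 1.
Therefore no such n exists.

No such integer exists.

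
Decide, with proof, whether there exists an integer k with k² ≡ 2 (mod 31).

k = 8 works: 8² = 64, and 64 − 2 = 62 = 2·31.

k = 8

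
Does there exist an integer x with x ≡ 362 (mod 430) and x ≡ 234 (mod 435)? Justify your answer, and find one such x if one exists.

Reduce both congruences modulo 5, which divides 430 and 435: they say x ≡ 362 (mod 5) and x ≡ 234 (mod 5).
However 362 ≡ 2 and 234 ≡ 4 (mod 5), and 2 ≠ 4.
Therefore no such x exists.

No such integer exists.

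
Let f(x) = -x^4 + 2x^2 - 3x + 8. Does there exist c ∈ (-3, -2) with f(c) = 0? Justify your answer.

Such a root exists.

f(-3) = -46 and f(-2) = 6, which have opposite signs.
f is continuous everywhere (it is a polynomial), in particular on [-3, -2].
By the Intermediate Value Theorem, f takes the value 0 somewhere in the open interval.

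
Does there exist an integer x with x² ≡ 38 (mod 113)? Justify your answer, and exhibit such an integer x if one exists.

There is no such integer.

113 is prime, so by Euler's criterion 38 is a square mod 113 iff 38^((113−1)/2) = 38^56 ≡ 1 (mod 113).
Squaring successively (mod 113): 38^2 = 1444 ≡ 88; 38^4 ≡ 88² = 7744 ≡ 60; 38^8 ≡ 60² = 3600 ≡ 97; 38^16 ≡ 97² = 9409 ≡ 30; 38^32 ≡ 30² = 900 ≡ 109.
Since 56 = 32 + 16 + 8, 38^56 ≡ 109 · 30 · 97; multiplying out mod 113: 109·30 = 3270 ≡ 106, then 106·97 = 10282 ≡ 112. Thus 38^56 ≡ 112 ≡ −1 (mod 113).
By Euler's criterion 38 is a quadratic non-residue mod 113: no x satisfies x² ≡ 38 (mod 113).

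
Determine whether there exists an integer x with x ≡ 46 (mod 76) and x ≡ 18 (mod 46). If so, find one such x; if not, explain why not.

x = 1490

gcd(76, 46) = 2. A simultaneous solution exists iff 46 ≡ 18 (mod 2); here 46 mod 2 = 0 = 18 mod 2, so it does.
Write x = 46 + 76t. Then 76t ≡ 18 − 46 ≡ 18 (mod 46); dividing through by 2 gives 38t ≡ 9 (mod 23).
38 ≡ 15 (mod 23), so this reads 15t ≡ 9 (mod 23). Since 15·20 = 300 = 13·23 + 1, the inverse of 15 mod 23 is 20.
Therefore t ≡ 20·9 = 180 ≡ 19 (mod 23).
Then x = 46 + 76·19 = 1490.
Check: 1490 mod 76 = 46, 1490 mod 46 = 18. ✓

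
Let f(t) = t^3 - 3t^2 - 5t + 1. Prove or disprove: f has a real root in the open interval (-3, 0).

f(-3) = -38 and f(0) = 1, which have opposite signs.
As a polynomial, f is continuous on every closed interval.
By the Intermediate Value Theorem f must vanish at some point of (-3, 0).

Yes, f has a root in the interval.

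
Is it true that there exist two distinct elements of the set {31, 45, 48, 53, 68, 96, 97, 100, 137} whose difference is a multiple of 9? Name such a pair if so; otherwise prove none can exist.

There is no such pair.

Residues mod 9: 31↦4, 45↦0, 48↦3, 53↦8, 68↦5, 96↦6, 97↦7, 100↦1, 137↦2.
No residue repeats among the 9 elements, so no pair has difference ≡ 0 (mod 9).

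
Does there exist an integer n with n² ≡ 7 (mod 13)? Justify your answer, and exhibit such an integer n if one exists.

There is no such integer.

Squares mod 13 repeat after n = 6 (as (−n)² = n²); for n = 0..6 they are 0, 1, 4, 9, 3, 12, 10.
So the quadratic residues mod 13 are {0, 1, 3, 4, 9, 10, 12}, and 7 is not among them.
Hence no integer n has n² ≡ 7 (mod 13).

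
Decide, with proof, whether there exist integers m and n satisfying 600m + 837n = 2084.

gcd(600, 837) = 3, so every integer of the form 600m + 837n is a multiple of 3.
But 2084 = 3·694 + 2, so 3 ∤ 2084.
Therefore 600m + 837n = 2084 has no solution in integers.

No such integers exist.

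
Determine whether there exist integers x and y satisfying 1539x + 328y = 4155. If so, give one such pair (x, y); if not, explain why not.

x = 105, y = -480

1539 and 328 are coprime, so 1539x + 328y ranges over all of ℤ.
Run the Euclidean algorithm on 1539 and 328: 1539 = 4·328 + 227, 328 = 1·227 + 101, 227 = 2·101 + 25, 101 = 4·25 + 1, 25 = 25·1 + 0.
Unwinding: 1 = 101 − 4·25 = 101 − 4·(227 − 2·101) = −4·227 + 9·101 = −4·227 + 9·(328 − 1·227) = 9·328 − 13·227 = 9·328 − 13·(1539 − 4·328) = −13·1539 + 61·328, i.e. 1539·(-13) + 328·61 = 1.
Scaling by 4155 gives the particular solution (x, y) = (-54015, 253455).
Shifting by a multiple of (328, −1539) keeps it a solution: x = -54015 + 165·328 = 105, y = 253455 − 165·1539 = -480.
Indeed 1539·105 + 328·(-480) = 161595 − 157440 = 4155.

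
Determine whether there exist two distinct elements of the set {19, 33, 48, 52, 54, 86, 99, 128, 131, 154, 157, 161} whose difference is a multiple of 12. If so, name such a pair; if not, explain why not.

No, no such pair exists.

Residues mod 12: 19↦7, 33↦9, 48↦0, 52↦4, 54↦6, 86↦2, 99↦3, 128↦8, 131↦11, 154↦10, 157↦1, 161↦5.
These 12 residues are pairwise different, hence no difference of two elements is divisible by 12.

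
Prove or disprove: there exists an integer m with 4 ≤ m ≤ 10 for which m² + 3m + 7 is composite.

At m = 4: 4² + 3·4 + 7 = 35 = 5·7, which is composite.

m = 4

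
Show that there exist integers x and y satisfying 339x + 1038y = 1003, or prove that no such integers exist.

There are no such integers.

gcd(339, 1038) = 3, so every integer of the form 339x + 1038y is a multiple of 3.
But 1003 = 3·334 + 1, so 3 ∤ 1003.
So the equation is unsolvable over ℤ.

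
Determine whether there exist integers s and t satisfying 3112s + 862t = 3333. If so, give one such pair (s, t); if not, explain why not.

gcd(3112, 862) = 2, so every integer of the form 3112s + 862t is a multiple of 2.
But 3333 is not a multiple of 2 (it leaves remainder 1).
Therefore 3112s + 862t = 3333 has no solution in integers.

There are no such integers.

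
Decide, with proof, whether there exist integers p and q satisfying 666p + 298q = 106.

p = 142, q = -317

Every value of 666p + 298q is a multiple of gcd(666, 298) = 2; since 2 ∣ 106, solutions exist.
Dividing through by 2 reduces the equation to 333p + 149q = 53.
Euclidean algorithm: 333 = 2·149 + 35, 149 = 4·35 + 9, 35 = 3·9 + 8, 9 = 1·8 + 1, 8 = 8·1 + 0.
Back-substituting, 1 = 9 − 1·8 = 9 − (35 − 3·9) = −35 + 4·9 = −35 + 4·(149 − 4·35) = 4·149 − 17·35 = 4·149 − 17·(333 − 2·149) = −17·333 + 38·149; that is, 333·(-17) + 149·38 = 1.
Times 53: 333·(-901) + 149·2014 = 53, so (-901, 2014) solves it.
Shifting by a multiple of (149, −333) keeps it a solution: p = -901 + 7·149 = 142, q = 2014 − 7·333 = -317.
Check: 666·142 + 298·(-317) = 94572 − 94466 = 106. ✓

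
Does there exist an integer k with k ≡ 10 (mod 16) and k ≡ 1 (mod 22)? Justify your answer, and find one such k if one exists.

No such integer exists.

gcd(16, 22) = 2. If k ≡ 10 (mod 16) and k ≡ 1 (mod 22), then k ≡ 10 (mod 2) and k ≡ 1 (mod 2).
These are incompatible: 10 − 1 = 9 is not divisible by 2.
Hence the system has no solution.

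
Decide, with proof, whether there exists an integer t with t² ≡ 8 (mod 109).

There is no such integer.

Apply Euler's criterion with the prime 109: 8 is a quadratic residue iff 8^54 ≡ 1 (mod 109), and a non-residue iff it is ≡ −1.
Squaring successively (mod 109): 8^2 = 64 ≡ 64; 8^4 ≡ 64² = 4096 ≡ 63; 8^8 ≡ 63² = 3969 ≡ 45; 8^16 ≡ 45² = 2025 ≡ 63; 8^32 ≡ 63² = 3969 ≡ 45.
Since 54 = 32 + 16 + 4 + 2, 8^54 ≡ 45 · 63 · 63 · 64; multiplying out mod 109: 45·63 = 2835 ≡ 1, then 1·63 = 63 ≡ 63, then 63·64 = 4032 ≡ 108. Thus 8^54 ≡ 108 ≡ −1 (mod 109).
The value −1 means 8 is a non-residue modulo 109, so t² ≡ 8 (mod 109) is impossible.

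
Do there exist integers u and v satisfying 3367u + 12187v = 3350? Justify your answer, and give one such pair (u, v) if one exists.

No, no such integers exist.

Both 3367 and 12187 are divisible by gcd(3367, 12187) = 7, hence so is any combination 3367u + 12187v.
But 3350 is not a multiple of 7 (it leaves remainder 4).
Therefore 3367u + 12187v = 3350 has no solution in integers.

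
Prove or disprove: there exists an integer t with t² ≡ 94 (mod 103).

There is no such integer.

Apply Euler's criterion with the prime 103: 94 is a quadratic residue iff 94^51 ≡ 1 (mod 103), and a non-residue iff it is ≡ −1.
Squaring successively (mod 103): 94^2 = 8836 ≡ 81; 94^4 ≡ 81² = 6561 ≡ 72; 94^8 ≡ 72² = 5184 ≡ 34; 94^16 ≡ 34² = 1156 ≡ 23; 94^32 ≡ 23² = 529 ≡ 14.
Since 51 = 32 + 16 + 2 + 1, 94^51 ≡ 14 · 23 · 81 · 94; multiplying out mod 103: 14·23 = 322 ≡ 13, then 13·81 = 1053 ≡ 23, then 23·94 = 2162 ≡ 102. Thus 94^51 ≡ 102 ≡ −1 (mod 103).
The value −1 means 94 is a non-residue modulo 103, so t² ≡ 94 (mod 103) is impossible.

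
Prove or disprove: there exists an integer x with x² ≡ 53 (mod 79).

No, no such integer exists.

Apply Euler's criterion with the prime 79: 53 is a quadratic residue iff 53^39 ≡ 1 (mod 79), and a non-residue iff it is ≡ −1.
Squaring successively (mod 79): 53^2 = 2809 ≡ 44; 53^4 ≡ 44² = 1936 ≡ 40; 53^8 ≡ 40² = 1600 ≡ 20; 53^16 ≡ 20² = 400 ≡ 5; 53^32 ≡ 5² = 25 ≡ 25.
Since 39 = 32 + 4 + 2 + 1, 53^39 ≡ 25 · 40 · 44 · 53; multiplying out mod 79: 25·40 = 1000 ≡ 52, then 52·44 = 2288 ≡ 76, then 76·53 = 4028 ≡ 78. Thus 53^39 ≡ 78 ≡ −1 (mod 79).
The value −1 means 53 is a non-residue modulo 79, so x² ≡ 53 (mod 79) is impossible.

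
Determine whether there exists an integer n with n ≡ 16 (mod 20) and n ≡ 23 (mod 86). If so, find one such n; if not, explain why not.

There is no such integer.

Reduce both congruences modulo 2, which divides 20 and 86: they say n ≡ 16 (mod 2) and n ≡ 23 (mod 2).
However 16 ≡ 0 and 23 ≡ 1 (mod 2), and 0 ≠ 1.
Hence the system has no solution.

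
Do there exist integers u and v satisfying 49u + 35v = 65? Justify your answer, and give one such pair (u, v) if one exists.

There are no such integers.

Both 49 and 35 are divisible by gcd(49, 35) = 7, hence so is any combination 49u + 35v.
But 65 = 7·9 + 2, so 7 ∤ 65.
So the equation is unsolvable over ℤ.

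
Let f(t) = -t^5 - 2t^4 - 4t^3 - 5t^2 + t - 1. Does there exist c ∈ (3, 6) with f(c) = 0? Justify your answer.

f(3) = -556 and f(6) = -11407, both negative, so a sign-change argument is unavailable; we show f keeps this sign on the whole interval.
Substitute t = 3 + u, where 0 < u < 3 on the interval. Expanding, f(3 + u) = -u^5 - 17u^4 - 118u^3 - 419u^2 - 758u - 556.
All 6 nonzero coefficients of this polynomial in u are negative; hence for u > 0 the value is a sum of negative terms (the constant -556 among them).
Therefore f(t) < 0 throughout (3, 6), and f has no zero there.

No such root exists.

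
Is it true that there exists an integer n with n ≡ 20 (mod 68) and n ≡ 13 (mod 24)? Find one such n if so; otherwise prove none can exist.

No such integer exists.

gcd(68, 24) = 4. If n ≡ 20 (mod 68) and n ≡ 13 (mod 24), then n ≡ 20 (mod 4) and n ≡ 13 (mod 4).
These are incompatible: 20 − 13 = 7 is not divisible by 4.
Therefore no such n exists.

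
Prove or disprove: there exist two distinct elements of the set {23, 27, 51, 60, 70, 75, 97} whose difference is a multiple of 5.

Both 27 and 97 leave remainder 2 on division by 5; their difference 70 = 14·5 is a multiple of 5.

Yes: 27 and 97.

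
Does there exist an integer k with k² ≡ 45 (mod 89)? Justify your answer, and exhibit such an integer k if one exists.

k = 57

Take k = 57. Then 57² = 3249 = 36·89 + 45, so 57² ≡ 45 (mod 89).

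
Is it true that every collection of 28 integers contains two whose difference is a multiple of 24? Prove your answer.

There are exactly 24 possible remainders on division by 24.
With 28 integers and only 24 classes, the pigeonhole principle forces two of them, say a and b, into the same class.
Equal remainders mean a − b ≡ 0 (mod 24), so 24 divides their difference.

True.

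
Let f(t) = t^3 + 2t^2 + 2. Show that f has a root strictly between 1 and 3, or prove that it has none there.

f has no root in that interval.

The endpoint values f(1) = 5 and f(3) = 47 are both positive. Claim: f(t) > 0 for every t in (1, 3).
Substitute t = 1 + u, where 0 < u < 2 on the interval. Expanding, f(1 + u) = u^3 + 5u^2 + 7u + 5.
All 4 nonzero coefficients of this polynomial in u are positive; hence for u > 0 the value is a sum of positive terms (the constant 5 among them).
Therefore f(t) > 0 throughout (1, 3), and f has no zero there.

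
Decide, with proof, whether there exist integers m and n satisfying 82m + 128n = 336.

gcd(82, 128) = 2, and 2 divides 336, so integer solutions exist.
Dividing through by 2 reduces the equation to 41m + 64n = 168.
Dividing repeatedly: 64 = 1·41 + 23, 41 = 1·23 + 18, 23 = 1·18 + 5, 18 = 3·5 + 3, 5 = 1·3 + 2, 3 = 1·2 + 1, 2 = 2·1 + 0.
Unwinding: 1 = 3 − 1·2 = 3 − (5 − 1·3) = −5 + 2·3 = −5 + 2·(18 − 3·5) = 2·18 − 7·5 = 2·18 − 7·(23 − 1·18) = −7·23 + 9·18 = −7·23 + 9·(41 − 1·23) = 9·41 − 16·23 = 9·41 − 16·(64 − 1·41) = −16·64 + 25·41, i.e. 41·25 + 64·(-16) = 1.
Scaling by 168 gives the particular solution (m, n) = (4200, -2688).
The general solution is m = 4200 + 64k, n = -2688 − 41k; taking k = -65 gives the smaller pair m = 40, n = -23.
Check: 82·40 + 128·(-23) = 3280 − 2944 = 336. ✓

m = 40, n = -23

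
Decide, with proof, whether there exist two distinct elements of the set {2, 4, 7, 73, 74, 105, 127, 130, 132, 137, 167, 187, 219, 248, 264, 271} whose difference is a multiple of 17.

Reduce each element modulo 17: 2↦2, 4↦4, 7↦7, 73↦5, 74↦6, 105↦3, 127↦8, 130↦11, 132↦13, 137↦1, 167↦14, 187↦0, 219↦15, 248↦10, 264↦9, 271↦16.
All 16 residues are distinct, so no two elements differ by a multiple of 17.

There is no such pair.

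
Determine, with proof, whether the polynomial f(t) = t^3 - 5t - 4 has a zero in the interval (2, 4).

f(2) = -6 and f(4) = 40, which have opposite signs.
As a polynomial, f is continuous on every closed interval.
By the Intermediate Value Theorem, f takes the value 0 somewhere in the open interval.

Such a root exists.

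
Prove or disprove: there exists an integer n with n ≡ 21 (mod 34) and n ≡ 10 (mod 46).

gcd(34, 46) = 2. If n ≡ 21 (mod 34) and n ≡ 10 (mod 46), then n ≡ 21 (mod 2) and n ≡ 10 (mod 2).
But 21 mod 2 = 1 while 10 mod 2 = 0, a contradiction.
So no integer satisfies both congruences.

No such integer exists.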